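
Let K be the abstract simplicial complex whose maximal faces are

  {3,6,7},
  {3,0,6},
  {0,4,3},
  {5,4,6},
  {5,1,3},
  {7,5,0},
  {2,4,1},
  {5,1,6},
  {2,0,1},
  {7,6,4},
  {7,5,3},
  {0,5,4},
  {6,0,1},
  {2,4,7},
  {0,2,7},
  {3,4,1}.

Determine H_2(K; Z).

H_2 = Z.

Order the vertices as 0 < 1 < 2 < 3 < 4 < 5 < 6 < 7. Listing each simplex with vertices in this order, K has dimension 2 with simplices:

  0-simplices (8): [0], [1], [2], [3], [4], [5], [6], [7]
  1-simplices (24): (24 of them)
  2-simplices (16): [0,1,2], [0,1,6], [0,2,7], [0,3,4], [0,3,6], [0,4,5], [0,5,7], [1,2,4], [1,3,4], [1,3,5], [1,5,6], [2,4,7], [3,5,7], [3,6,7], [4,5,6], [4,6,7]

giving chain groups C_0 ≅ Z^8, C_1 ≅ Z^24, C_2 ≅ Z^16.

The boundary map ∂_1: C_1 → C_0 is given by ∂[p,q] = [q] − [p]. For instance
  ∂[5,7] = [7] − [5].
As a 8×24 matrix over Z this has rank 7, with invariant factors (1,1,1,1,1,1,1).

∂_2: C_2 → C_1 maps a triangle to the signed sum of its edges. For instance
  ∂[1,3,4] = [3,4] − [1,4] + [1,3],
  ∂[0,4,5] = [4,5] − [0,5] + [0,4].
This gives a 24×16 integer matrix of rank 15; reducing to Smith normal form yields diagonal entries (1,1,1,1,1,1,1,1,1,1,1,1,1,1,1).

From H_k ≅ ker(∂_k) / im(∂_{k+1}) we obtain:

  H_2: rank ker ∂_2 − rank ∂_3 = (16 − 15) − 0 = 1, and there is no ∂_3, so H_2 = Z.

(K is a triangulation of the torus T^2.)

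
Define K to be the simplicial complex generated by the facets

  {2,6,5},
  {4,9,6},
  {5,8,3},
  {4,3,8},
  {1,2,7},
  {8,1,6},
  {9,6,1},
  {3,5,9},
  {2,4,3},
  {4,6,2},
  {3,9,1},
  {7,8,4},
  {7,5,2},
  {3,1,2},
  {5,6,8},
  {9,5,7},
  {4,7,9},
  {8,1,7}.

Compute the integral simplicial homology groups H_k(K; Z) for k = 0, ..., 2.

Take the total order 1 < 2 < 3 < 4 < 5 < 6 < 7 < 8 < 9 on the vertex set. Then K (dimension 2) consists of the simplices:

  0-simplices (9): [1], [2], [3], [4], [5], [6], [7], [8], [9]
  1-simplices (27): (27 of them)
  2-simplices (18): [1,2,3], [1,2,7], [1,3,9], [1,6,8], [1,6,9], [1,7,8], [2,3,4], [2,4,6], [2,5,6], [2,5,7], [3,4,8], [3,5,8], [3,5,9], [4,6,9], [4,7,8], [4,7,9], [5,6,8], [5,7,9]

Hence C_0 ≅ Z^9, C_1 ≅ Z^27, C_2 ≅ Z^18.

Boundary ∂_1: C_1 → C_0 is given by ∂[p,q] = [q] − [p]. For instance
  ∂[1,2] = [2] − [1].
The resulting 9×27 matrix has rank 8, and its Smith normal form has invariant factors (1,1,1,1,1,1,1,1).

Boundary ∂_2: C_2 → C_1 sends each 2-simplex [p,q,r] to [q,r] − [p,r] + [p,q]. For instance
  ∂[4,6,9] = [6,9] − [4,9] + [4,6],
  ∂[1,2,7] = [2,7] − [1,7] + [1,2].
The resulting 27×18 matrix has rank 17, and its Smith normal form has invariant factors (1,1,1,1,1,1,1,1,1,1,1,1,1,1,1,1,1).

Reading off H_k = ker ∂_k / im ∂_{k+1}:

  H_0: rank C_0 − rank ∂_1 = 9 − 8 = 1, and the invariant factors of ∂_1 are all 1, so H_0 = Z.
  H_1: rank ker ∂_1 − rank ∂_2 = (27 − 8) − 17 = 2, and the invariant factors of ∂_2 are all 1, so H_1 = Z^2.
  H_2: rank ker ∂_2 − rank ∂_3 = (18 − 17) − 0 = 1, and there is no ∂_3, so H_2 = Z.

H_0 ≅ Z,  H_1 ≅ Z^2,  H_2 ≅ Z.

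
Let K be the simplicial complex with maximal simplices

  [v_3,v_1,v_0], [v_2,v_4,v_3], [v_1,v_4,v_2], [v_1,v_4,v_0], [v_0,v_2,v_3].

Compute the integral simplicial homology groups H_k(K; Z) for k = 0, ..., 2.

H_0 = Z,  H_1 = Z,  H_2 = 0.

K has 5 vertices, 10 edges, 5 triangles.
rank ∂_0 = 0, rank ∂_1 = 4 ⇒ b_0 = 5 − 0 − 4 = 1; all invariant factors of ∂_1 are 1 so no torsion. So H_0 ≅ Z.
rank ∂_1 = 4, rank ∂_2 = 5 ⇒ b_1 = 10 − 4 − 5 = 1; all invariant factors of ∂_2 are 1 so no torsion. So H_1 ≅ Z.
rank ∂_2 = 5, rank ∂_3 = 0 ⇒ b_2 = 5 − 5 − 0 = 0. So H_2 ≅ 0.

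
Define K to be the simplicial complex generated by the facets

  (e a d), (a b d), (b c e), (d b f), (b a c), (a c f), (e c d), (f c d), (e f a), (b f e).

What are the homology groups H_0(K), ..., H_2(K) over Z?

Fix the vertex order a < b < c < d < e < f and write every simplex with vertices in increasing order. Then dim K = 2 and the simplices of K are:

  0-simplices (6): a, b, c, d, e, f
  1-simplices (15): ab, ac, ad, ae, af, bc, bd, be, bf, cd, ce, cf, de, df, ef
  2-simplices (10): abc, abd, acf, ade, aef, bce, bdf, bef, cde, cdf

giving chain groups C_0 ≅ Z^6, C_1 ≅ Z^15, C_2 ≅ Z^10.

Boundary ∂_1: C_1 → C_0 maps an edge to its endpoints' difference, ∂[p,q] = q − p. For instance
  ∂be = e − b.
The resulting 6×15 matrix has rank 5, and its Smith normal form has invariant factors (1,1,1,1,1).

The boundary map ∂_2: C_2 → C_1 acts by ∂[p,q,r] = [q,r] − [p,r] + [p,q]. For instance
  ∂abd = bd − ad + ab,
  ∂bef = ef − bf + be.
This gives a 15×10 integer matrix of rank 10; reducing to Smith normal form yields diagonal entries (1,1,1,1,1,1,1,1,1,2).

From H_k ≅ ker(∂_k) / im(∂_{k+1}) we obtain:

  H_0: rank C_0 − rank ∂_1 = 6 − 5 = 1, and the invariant factors of ∂_1 are all 1, so H_0 ≅ Z.
  H_1: rank ker ∂_1 − rank ∂_2 = (15 − 5) − 10 = 0, and ∂_2 has invariant factor 2 > 1, so H_1 ≅ Z/2.
  H_2: rank ker ∂_2 − rank ∂_3 = (10 − 10) − 0 = 0, and there is no ∂_3, so H_2 ≅ 0.

As a check, the Euler characteristic is 6 − 15 + 10 = 1, which agrees with 1 − 0 + 0 = 1.

H_0 = Z,  H_1 = Z/2,  H_2 = 0.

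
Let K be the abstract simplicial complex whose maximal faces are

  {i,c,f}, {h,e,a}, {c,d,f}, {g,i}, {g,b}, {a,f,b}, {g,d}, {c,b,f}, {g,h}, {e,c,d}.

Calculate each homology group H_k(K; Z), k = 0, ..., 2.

H_0 = Z,  H_1 = Z^4,  H_2 = 0.

Fix the vertex order a < b < c < d < e < f < g < h < i and write every simplex with vertices in increasing order. Then dim K = 2 and the simplices of K are:

  0-simplices (9): a, b, c, d, e, f, g, h, i
  1-simplices (18): ab, ae, af, ah, bc, bf, bg, cd, ce, cf, ci, de, df, dg, eh, fi, gh, gi
  2-simplices (6): abf, aeh, bcf, cde, cdf, cfi

so the chain groups are C_0 ≅ Z^9, C_1 ≅ Z^18, C_2 ≅ Z^6.

Boundary ∂_1: C_1 → C_0 is given by ∂[p,q] = [q] − [p]. For instance
  ∂ah = h − a.
As a 9×18 matrix over Z this has rank 8, with invariant factors (1,1,1,1,1,1,1,1).

The boundary map ∂_2: C_2 → C_1 acts by ∂[p,q,r] = [q,r] − [p,r] + [p,q]. For instance
  ∂cde = de − ce + cd,
  ∂bcf = cf − bf + bc.
This gives a 18×6 integer matrix of rank 6; reducing to Smith normal form yields diagonal entries (1,1,1,1,1,1).

Computing H_k = (kernel of ∂_k) / (image of ∂_{k+1}):

  H_0: rank C_0 − rank ∂_1 = 9 − 8 = 1, and the invariant factors of ∂_1 are all 1, so H_0 ≅ Z.
  H_1: rank ker ∂_1 − rank ∂_2 = (18 − 8) − 6 = 4, and the invariant factors of ∂_2 are all 1, so H_1 ≅ Z^4.
  H_2: rank ker ∂_2 − rank ∂_3 = (6 − 6) − 0 = 0, and there is no ∂_3, so H_2 ≅ 0.

As a check, the Euler characteristic is 9 − 18 + 6 = -3, which agrees with 1 − 4 + 0 = -3.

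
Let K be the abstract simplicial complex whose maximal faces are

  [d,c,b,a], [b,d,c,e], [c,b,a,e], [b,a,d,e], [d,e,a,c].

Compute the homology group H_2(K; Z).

K has 5 vertices, 10 edges, 10 triangles, 5 3-simplices.
rank ∂_2 = 6, rank ∂_3 = 4 ⇒ b_2 = 10 − 6 − 4 = 0; all invariant factors of ∂_3 are 1 so no torsion. So H_2 ≅ 0.

H_2 = 0.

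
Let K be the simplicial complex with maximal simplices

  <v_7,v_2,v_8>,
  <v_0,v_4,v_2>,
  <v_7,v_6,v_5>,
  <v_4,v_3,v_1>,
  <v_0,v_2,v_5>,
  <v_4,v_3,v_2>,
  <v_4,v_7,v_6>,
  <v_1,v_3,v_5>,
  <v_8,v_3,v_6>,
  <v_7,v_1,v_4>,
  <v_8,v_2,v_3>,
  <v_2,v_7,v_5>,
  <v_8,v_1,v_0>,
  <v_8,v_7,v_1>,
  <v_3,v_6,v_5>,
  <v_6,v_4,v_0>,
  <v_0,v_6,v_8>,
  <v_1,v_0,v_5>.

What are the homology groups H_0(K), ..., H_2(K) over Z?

H_0 ≅ Z,  H_1 ≅ Z^2,  H_2 ≅ Z.

Take the total order v_0 < v_1 < v_2 < v_3 < v_4 < v_5 < v_6 < v_7 < v_8 on the vertex set. Then K (dimension 2) consists of the simplices:

  0-simplices (9): [v_0], [v_1], [v_2], [v_3], [v_4], [v_5], [v_6], [v_7], [v_8]
  1-simplices (27): (27 of them)
  2-simplices (18): (18 of them)

Hence C_0 ≅ Z^9, C_1 ≅ Z^27, C_2 ≅ Z^18.

Boundary ∂_1: C_1 → C_0 is given by ∂[p,q] = [q] − [p]. For instance
  ∂[v_2,v_4] = [v_4] − [v_2].
The resulting 9×27 matrix has rank 8, and its Smith normal form has invariant factors (1,1,1,1,1,1,1,1).

The boundary map ∂_2: C_2 → C_1 acts by ∂[p,q,r] = [q,r] − [p,r] + [p,q]. For instance
  ∂[v_0,v_4,v_6] = [v_4,v_6] − [v_0,v_6] + [v_0,v_4],
  ∂[v_1,v_4,v_7] = [v_4,v_7] − [v_1,v_7] + [v_1,v_4].
The resulting 27×18 matrix has rank 17, and its Smith normal form has invariant factors (1,1,1,1,1,1,1,1,1,1,1,1,1,1,1,1,1).

Reading off H_k = ker ∂_k / im ∂_{k+1}:

  H_0: rank C_0 − rank ∂_1 = 9 − 8 = 1, and the invariant factors of ∂_1 are all 1, so H_0 ≅ Z.
  H_1: rank ker ∂_1 − rank ∂_2 = (27 − 8) − 17 = 2, and the invariant factors of ∂_2 are all 1, so H_1 ≅ Z^2.
  H_2: rank ker ∂_2 − rank ∂_3 = (18 − 17) − 0 = 1, and there is no ∂_3, so H_2 ≅ Z.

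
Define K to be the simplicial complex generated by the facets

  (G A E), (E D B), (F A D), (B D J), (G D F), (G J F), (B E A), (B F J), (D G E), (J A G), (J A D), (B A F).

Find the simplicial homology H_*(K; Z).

We work with the vertex ordering A < B < D < E < F < G < J. The simplices of K, each written with vertices in increasing order, are:

  0-simplices (7): A, B, D, E, F, G, J
  1-simplices (18): AB, AD, AE, AF, AG, AJ, BD, BE, BF, BJ, DE, DF, DG, DJ, EG, FG, FJ, GJ
  2-simplices (12): ABE, ABF, ADF, ADJ, AEG, AGJ, BDE, BDJ, BFJ, DEG, DFG, FGJ

Hence C_0 ≅ Z^7, C_1 ≅ Z^18, C_2 ≅ Z^12.

Boundary ∂_1: C_1 → C_0 is given by ∂[p,q] = [q] − [p]. For instance
  ∂FG = G − F.
The resulting 7×18 matrix has rank 6, and its Smith normal form has invariant factors (1,1,1,1,1,1).

Boundary ∂_2: C_2 → C_1 acts by ∂[p,q,r] = [q,r] − [p,r] + [p,q]. For instance
  ∂AEG = EG − AG + AE,
  ∂ABE = BE − AE + AB.
The 18×12 boundary matrix has rank 12 and Smith normal form diag(1,1,1,1,1,1,1,1,1,1,1,2).

Reading off H_k = ker ∂_k / im ∂_{k+1}:

  H_0: rank C_0 − rank ∂_1 = 7 − 6 = 1, and the invariant factors of ∂_1 are all 1, so H_0 ≅ Z.
  H_1: rank ker ∂_1 − rank ∂_2 = (18 − 6) − 12 = 0, and ∂_2 has invariant factor 2 > 1, so H_1 ≅ Z_2.
  H_2: rank ker ∂_2 − rank ∂_3 = (12 − 12) − 0 = 0, and there is no ∂_3, so H_2 ≅ 0.

H_0 ≅ Z,  H_1 ≅ Z_2,  H_2 = 0.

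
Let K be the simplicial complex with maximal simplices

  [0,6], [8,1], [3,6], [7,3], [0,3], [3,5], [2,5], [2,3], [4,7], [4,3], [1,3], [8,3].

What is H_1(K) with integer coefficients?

H_1 = Z^4.

Order the vertices as 0 < 1 < 2 < 3 < 4 < 5 < 6 < 7 < 8. Listing each simplex with vertices in this order, K has dimension 1 with simplices:

  0-simplices (9): [0], [1], [2], [3], [4], [5], [6], [7], [8]
  1-simplices (12): [0,3], [0,6], [1,3], [1,8], [2,3], [2,5], [3,4], [3,5], [3,6], [3,7], [3,8], [4,7]

giving chain groups C_0 ≅ Z^9, C_1 ≅ Z^12.

∂_1: C_1 → C_0 is given by ∂[p,q] = [q] − [p]. For instance
  ∂[1,8] = [8] − [1].
This gives a 9×12 integer matrix of rank 8; reducing to Smith normal form yields diagonal entries (1,1,1,1,1,1,1,1).

Now H_k = ker ∂_k / im ∂_{k+1}, so:

  H_1: rank ker ∂_1 − rank ∂_2 = (12 − 8) − 0 = 4, and there is no ∂_2, so H_1 ≅ Z^4.

(K is a triangulation of a wedge of 4 circles.)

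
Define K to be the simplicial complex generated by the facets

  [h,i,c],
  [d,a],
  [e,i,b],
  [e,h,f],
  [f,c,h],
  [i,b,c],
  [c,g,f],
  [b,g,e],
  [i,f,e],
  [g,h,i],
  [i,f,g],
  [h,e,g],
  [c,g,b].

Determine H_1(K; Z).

H_1 ≅ Z/2Z.

We work with the vertex ordering a < b < c < d < e < f < g < h < i. The simplices of K, each written with vertices in increasing order, are:

  0-simplices (9): a, b, c, d, e, f, g, h, i
  1-simplices (19): ad, bc, be, bg, bi, cf, cg, ch, ci, ef, eg, eh, ei, fg, fh, fi, gh, gi, hi
  2-simplices (12): bcg, bci, beg, bei, cfg, cfh, chi, efh, efi, egh, fgi, ghi

giving chain groups C_0 ≅ Z^9, C_1 ≅ Z^19, C_2 ≅ Z^12.

∂_1: C_1 → C_0 is given by ∂[p,q] = [q] − [p]. For instance
  ∂cf = f − c.
As a 9×19 matrix over Z this has rank 7, with invariant factors (1,1,1,1,1,1,1).

The boundary map ∂_2: C_2 → C_1 sends each 2-simplex [p,q,r] to [q,r] − [p,r] + [p,q]. For instance
  ∂cfg = fg − cg + cf,
  ∂fgi = gi − fi + fg.
The 19×12 boundary matrix has rank 12 and Smith normal form diag(1,1,1,1,1,1,1,1,1,1,1,2).

Reading off H_k = ker ∂_k / im ∂_{k+1}:

  H_1: rank ker ∂_1 − rank ∂_2 = (19 − 7) − 12 = 0, and ∂_2 has invariant factor 2 > 1, so H_1 = Z/2Z.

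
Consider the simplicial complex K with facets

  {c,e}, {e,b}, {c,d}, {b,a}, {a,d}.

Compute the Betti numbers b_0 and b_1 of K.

b_0 = 1, b_1 = 1.

Take the total order a < b < c < d < e on the vertex set. Then K (dimension 1) consists of the simplices:

  0-simplices (5): a, b, c, d, e
  1-simplices (5): ab, ad, be, cd, ce

so the chain groups are C_0 ≅ Z^5, C_1 ≅ Z^5.

∂_1: C_1 → C_0 sends each edge [p,q] (with p < q) to q − p.
As a 5×5 matrix over Z this has rank 4, with invariant factors (1,1,1,1).

Reading off H_k = ker ∂_k / im ∂_{k+1}:

  H_0: rank C_0 − rank ∂_1 = 5 − 4 = 1, and the invariant factors of ∂_1 are all 1, so H_0 = Z.
  H_1: rank ker ∂_1 − rank ∂_2 = (5 − 4) − 0 = 1, and there is no ∂_2, so H_1 = Z.

Hence the Betti numbers are b_0 = 1, b_1 = 1.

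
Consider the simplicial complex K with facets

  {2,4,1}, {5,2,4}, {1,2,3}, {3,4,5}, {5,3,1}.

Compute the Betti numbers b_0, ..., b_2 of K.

b_0 = 1, b_1 = 1, b_2 = 0.

Fix the vertex order 1 < 2 < 3 < 4 < 5 and write every simplex with vertices in increasing order. Then dim K = 2 and the simplices of K are:

  0-simplices (5): [1], [2], [3], [4], [5]
  1-simplices (10): [1,2], [1,3], [1,4], [1,5], [2,3], [2,4], [2,5], [3,4], [3,5], [4,5]
  2-simplices (5): [1,2,3], [1,2,4], [1,3,5], [2,4,5], [3,4,5]

Hence C_0 ≅ Z^5, C_1 ≅ Z^10, C_2 ≅ Z^5.

Boundary ∂_1: C_1 → C_0 is given by ∂[p,q] = [q] − [p]. For instance
  ∂[1,3] = [3] − [1].
As a 5×10 matrix over Z this has rank 4, with invariant factors (1,1,1,1).

The boundary map ∂_2: C_2 → C_1 sends each 2-simplex [p,q,r] to [q,r] − [p,r] + [p,q]. For instance
  ∂[2,4,5] = [4,5] − [2,5] + [2,4],
  ∂[3,4,5] = [4,5] − [3,5] + [3,4].
The resulting 10×5 matrix has rank 5, and its Smith normal form has invariant factors (1,1,1,1,1).

Now H_k = ker ∂_k / im ∂_{k+1}, so:

  H_0: rank C_0 − rank ∂_1 = 5 − 4 = 1, and the invariant factors of ∂_1 are all 1, so H_0 ≅ Z.
  H_1: rank ker ∂_1 − rank ∂_2 = (10 − 4) − 5 = 1, and the invariant factors of ∂_2 are all 1, so H_1 ≅ Z.
  H_2: rank ker ∂_2 − rank ∂_3 = (5 − 5) − 0 = 0, and there is no ∂_3, so H_2 ≅ 0.

Hence the Betti numbers are b_0 = 1, b_1 = 1, b_2 = 0.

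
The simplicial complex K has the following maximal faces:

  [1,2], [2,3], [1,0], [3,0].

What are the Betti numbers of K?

Fix the vertex order 0 < 1 < 2 < 3 and write every simplex with vertices in increasing order. Then dim K = 1 and the simplices of K are:

  0-simplices (4): [0], [1], [2], [3]
  1-simplices (4): [0,1], [0,3], [1,2], [2,3]

so the chain groups are C_0 ≅ Z^4, C_1 ≅ Z^4.

Boundary ∂_1: C_1 → C_0 maps an edge to its endpoints' difference, ∂[p,q] = q − p. For instance
  ∂[0,3] = [3] − [0].
The resulting 4×4 matrix has rank 3, and its Smith normal form has invariant factors (1,1,1).

Computing H_k = (kernel of ∂_k) / (image of ∂_{k+1}):

  H_0: rank C_0 − rank ∂_1 = 4 − 3 = 1, and the invariant factors of ∂_1 are all 1, so H_0 = Z.
  H_1: rank ker ∂_1 − rank ∂_2 = (4 − 3) − 0 = 1, and there is no ∂_2, so H_1 = Z.

As a check, the Euler characteristic is 4 − 4 = 0, which agrees with 1 − 1 = 0.
(K is a triangulation of the circle S^1.)

Hence the Betti numbers are b_0 = 1, b_1 = 1.

b_0 = 1, b_1 = 1.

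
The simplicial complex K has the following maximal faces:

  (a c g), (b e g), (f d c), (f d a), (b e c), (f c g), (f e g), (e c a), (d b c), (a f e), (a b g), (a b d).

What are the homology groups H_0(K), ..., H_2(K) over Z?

Take the total order a < b < c < d < e < f < g on the vertex set. Then K (dimension 2) consists of the simplices:

  0-simplices (7): a, b, c, d, e, f, g
  1-simplices (18): ab, ac, ad, ae, af, ag, bc, bd, be, bg, cd, ce, cf, cg, df, ef, eg, fg
  2-simplices (12): abd, abg, ace, acg, adf, aef, bcd, bce, beg, cdf, cfg, efg

Hence C_0 ≅ Z^7, C_1 ≅ Z^18, C_2 ≅ Z^12.

Boundary ∂_1: C_1 → C_0 maps an edge to its endpoints' difference, ∂[p,q] = q − p. For instance
  ∂ac = c − a.
As a 7×18 matrix over Z this has rank 6, with invariant factors (1,1,1,1,1,1).

∂_2: C_2 → C_1 maps a triangle to the signed sum of its edges. For instance
  ∂cfg = fg − cg + cf,
  ∂abg = bg − ag + ab.
The 18×12 boundary matrix has rank 12 and Smith normal form diag(1,1,1,1,1,1,1,1,1,1,1,2).

Reading off H_k = ker ∂_k / im ∂_{k+1}:

  H_0: rank C_0 − rank ∂_1 = 7 − 6 = 1, and the invariant factors of ∂_1 are all 1, so H_0 ≅ Z.
  H_1: rank ker ∂_1 − rank ∂_2 = (18 − 6) − 12 = 0, and ∂_2 has invariant factor 2 > 1, so H_1 ≅ Z/2.
  H_2: rank ker ∂_2 − rank ∂_3 = (12 − 12) − 0 = 0, and there is no ∂_3, so H_2 ≅ 0.

(K is a triangulation of the real projective plane RP^2.)

H_0 ≅ Z,  H_1 ≅ Z/2,  H_2 = 0.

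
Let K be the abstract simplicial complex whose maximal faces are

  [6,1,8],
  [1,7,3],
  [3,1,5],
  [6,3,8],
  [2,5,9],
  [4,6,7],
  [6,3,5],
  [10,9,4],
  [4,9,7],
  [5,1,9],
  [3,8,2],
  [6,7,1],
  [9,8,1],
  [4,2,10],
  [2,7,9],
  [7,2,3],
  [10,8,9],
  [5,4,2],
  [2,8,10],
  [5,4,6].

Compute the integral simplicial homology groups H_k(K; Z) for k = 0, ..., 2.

Take the total order 1 < 2 < 3 < 4 < 5 < 6 < 7 < 8 < 9 < 10 on the vertex set. Then K (dimension 2) consists of the simplices:

  0-simplices (10): [1], [2], [3], [4], [5], [6], [7], [8], [9], [10]
  1-simplices (30): (30 of them)
  2-simplices (20): (20 of them)

giving chain groups C_0 ≅ Z^10, C_1 ≅ Z^30, C_2 ≅ Z^20.

The boundary map ∂_1: C_1 → C_0 sends each edge [p,q] (with p < q) to q − p. For instance
  ∂[5,6] = [6] − [5].
This gives a 10×30 integer matrix of rank 9; reducing to Smith normal form yields diagonal entries (1,1,1,1,1,1,1,1,1).

The boundary map ∂_2: C_2 → C_1 maps a triangle to the signed sum of its edges. For instance
  ∂[1,3,7] = [3,7] − [1,7] + [1,3],
  ∂[4,7,9] = [7,9] − [4,9] + [4,7].
As a 30×20 matrix over Z this has rank 20, with invariant factors (1,1,1,1,1,1,1,1,1,1,1,1,1,1,1,1,1,1,1,2).

From H_k ≅ ker(∂_k) / im(∂_{k+1}) we obtain:

  H_0: rank C_0 − rank ∂_1 = 10 − 9 = 1, and the invariant factors of ∂_1 are all 1, so H_0 = Z.
  H_1: rank ker ∂_1 − rank ∂_2 = (30 − 9) − 20 = 1, and ∂_2 has invariant factor 2 > 1, so H_1 = Z ⊕ Z/2.
  H_2: rank ker ∂_2 − rank ∂_3 = (20 − 20) − 0 = 0, and there is no ∂_3, so H_2 = 0.

(K is a triangulation of the Klein bottle.)

H_0 = Z,  H_1 = Z ⊕ Z/2,  H_2 = 0.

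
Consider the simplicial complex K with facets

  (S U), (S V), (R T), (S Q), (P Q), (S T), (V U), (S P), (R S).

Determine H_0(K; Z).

H_0 = Z.

Fix the vertex order P < Q < R < S < T < U < V and write every simplex with vertices in increasing order. Then dim K = 1 and the simplices of K are:

  0-simplices (7): P, Q, R, S, T, U, V
  1-simplices (9): PQ, PS, QS, RS, RT, ST, SU, SV, UV

Hence C_0 ≅ Z^7, C_1 ≅ Z^9.

The boundary map ∂_1: C_1 → C_0 maps an edge to its endpoints' difference, ∂[p,q] = q − p. For instance
  ∂UV = V − U.
As a 7×9 matrix over Z this has rank 6, with invariant factors (1,1,1,1,1,1).

Reading off H_k = ker ∂_k / im ∂_{k+1}:

  H_0: rank C_0 − rank ∂_1 = 7 − 6 = 1, and the invariant factors of ∂_1 are all 1, so H_0 = Z.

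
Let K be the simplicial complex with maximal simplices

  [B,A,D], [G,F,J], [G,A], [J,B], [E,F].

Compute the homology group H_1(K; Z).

Fix the vertex order A < B < D < E < F < G < J and write every simplex with vertices in increasing order. Then dim K = 2 and the simplices of K are:

  0-simplices (7): A, B, D, E, F, G, J
  1-simplices (9): AB, AD, AG, BD, BJ, EF, FG, FJ, GJ
  2-simplices (2): ABD, FGJ

giving chain groups C_0 ≅ Z^7, C_1 ≅ Z^9, C_2 ≅ Z^2.

∂_1: C_1 → C_0 maps an edge to its endpoints' difference, ∂[p,q] = q − p. For instance
  ∂EF = F − E.
As a 7×9 matrix over Z this has rank 6, with invariant factors (1,1,1,1,1,1).

∂_2: C_2 → C_1 maps a triangle to the signed sum of its edges. For instance
  ∂FGJ = GJ − FJ + FG,
  ∂ABD = BD − AD + AB.
The 9×2 boundary matrix has rank 2 and Smith normal form diag(1,1).

From H_k ≅ ker(∂_k) / im(∂_{k+1}) we obtain:

  H_1: rank ker ∂_1 − rank ∂_2 = (9 − 6) − 2 = 1, and the invariant factors of ∂_2 are all 1, so H_1 ≅ Z.

H_1 ≅ Z.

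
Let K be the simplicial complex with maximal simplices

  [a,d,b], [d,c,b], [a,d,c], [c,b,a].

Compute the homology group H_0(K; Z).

H_0 ≅ Z.

Take the total order a < b < c < d on the vertex set. Then K (dimension 2) consists of the simplices:

  0-simplices (4): a, b, c, d
  1-simplices (6): ab, ac, ad, bc, bd, cd
  2-simplices (4): abc, abd, acd, bcd

Hence C_0 ≅ Z^4, C_1 ≅ Z^6, C_2 ≅ Z^4.

Boundary ∂_1: C_1 → C_0 sends each edge [p,q] (with p < q) to q − p. For instance
  ∂cd = d − c.
The resulting 4×6 matrix has rank 3, and its Smith normal form has invariant factors (1,1,1).

Boundary ∂_2: C_2 → C_1 acts by ∂[p,q,r] = [q,r] − [p,r] + [p,q]. For instance
  ∂abc = bc − ac + ab,
  ∂acd = cd − ad + ac.
The 6×4 boundary matrix has rank 3 and Smith normal form diag(1,1,1).

From H_k ≅ ker(∂_k) / im(∂_{k+1}) we obtain:

  H_0: rank C_0 − rank ∂_1 = 4 − 3 = 1, and the invariant factors of ∂_1 are all 1, so H_0 ≅ Z.

(K is a triangulation of the 2-sphere S^2.)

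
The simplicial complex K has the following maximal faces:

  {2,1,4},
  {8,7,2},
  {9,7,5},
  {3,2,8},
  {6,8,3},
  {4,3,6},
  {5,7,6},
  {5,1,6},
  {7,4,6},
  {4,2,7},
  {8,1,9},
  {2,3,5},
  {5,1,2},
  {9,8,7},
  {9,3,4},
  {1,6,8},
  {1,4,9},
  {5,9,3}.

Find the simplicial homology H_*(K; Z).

Take the total order 1 < 2 < 3 < 4 < 5 < 6 < 7 < 8 < 9 on the vertex set. Then K (dimension 2) consists of the simplices:

  0-simplices (9): [1], [2], [3], [4], [5], [6], [7], [8], [9]
  1-simplices (27): (27 of them)
  2-simplices (18): [1,2,4], [1,2,5], [1,4,9], [1,5,6], [1,6,8], [1,8,9], [2,3,5], [2,3,8], [2,4,7], [2,7,8], [3,4,6], [3,4,9], [3,5,9], [3,6,8], [4,6,7], [5,6,7], [5,7,9], [7,8,9]

Hence C_0 ≅ Z^9, C_1 ≅ Z^27, C_2 ≅ Z^18.

∂_1: C_1 → C_0 sends each edge [p,q] (with p < q) to q − p. For instance
  ∂[2,8] = [8] − [2].
The 9×27 boundary matrix has rank 8 and Smith normal form diag(1,1,1,1,1,1,1,1).

Boundary ∂_2: C_2 → C_1 sends each 2-simplex [p,q,r] to [q,r] − [p,r] + [p,q]. For instance
  ∂[4,6,7] = [6,7] − [4,7] + [4,6],
  ∂[2,3,5] = [3,5] − [2,5] + [2,3].
The resulting 27×18 matrix has rank 17, and its Smith normal form has invariant factors (1,1,1,1,1,1,1,1,1,1,1,1,1,1,1,1,1).

Computing H_k = (kernel of ∂_k) / (image of ∂_{k+1}):

  H_0: rank C_0 − rank ∂_1 = 9 − 8 = 1, and the invariant factors of ∂_1 are all 1, so H_0 = Z.
  H_1: rank ker ∂_1 − rank ∂_2 = (27 − 8) − 17 = 2, and the invariant factors of ∂_2 are all 1, so H_1 = Z^2.
  H_2: rank ker ∂_2 − rank ∂_3 = (18 − 17) − 0 = 1, and there is no ∂_3, so H_2 = Z.

H_0 ≅ Z,  H_1 ≅ Z^2,  H_2 ≅ Z.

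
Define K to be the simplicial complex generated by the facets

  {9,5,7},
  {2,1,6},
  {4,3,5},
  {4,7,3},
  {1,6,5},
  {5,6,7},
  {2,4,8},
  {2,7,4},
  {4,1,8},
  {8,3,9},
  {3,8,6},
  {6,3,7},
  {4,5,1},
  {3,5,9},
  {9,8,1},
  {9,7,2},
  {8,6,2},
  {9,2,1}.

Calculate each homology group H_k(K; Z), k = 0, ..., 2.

H_0 ≅ Z,  H_1 ≅ Z ⊕ Z_2,  H_2 = 0.

Order the vertices as 1 < 2 < 3 < 4 < 5 < 6 < 7 < 8 < 9. Listing each simplex with vertices in this order, K has dimension 2 with simplices:

  0-simplices (9): [1], [2], [3], [4], [5], [6], [7], [8], [9]
  1-simplices (27): (27 of them)
  2-simplices (18): [1,2,6], [1,2,9], [1,4,5], [1,4,8], [1,5,6], [1,8,9], [2,4,7], [2,4,8], [2,6,8], [2,7,9], [3,4,5], [3,4,7], [3,5,9], [3,6,7], [3,6,8], [3,8,9], [5,6,7], [5,7,9]

giving chain groups C_0 ≅ Z^9, C_1 ≅ Z^27, C_2 ≅ Z^18.

∂_1: C_1 → C_0 maps an edge to its endpoints' difference, ∂[p,q] = q − p. For instance
  ∂[4,5] = [5] − [4].
The 9×27 boundary matrix has rank 8 and Smith normal form diag(1,1,1,1,1,1,1,1).

∂_2: C_2 → C_1 sends each 2-simplex [p,q,r] to [q,r] − [p,r] + [p,q]. For instance
  ∂[2,6,8] = [6,8] − [2,8] + [2,6],
  ∂[1,4,8] = [4,8] − [1,8] + [1,4].
This gives a 27×18 integer matrix of rank 18; reducing to Smith normal form yields diagonal entries (1,1,1,1,1,1,1,1,1,1,1,1,1,1,1,1,1,2).

From H_k ≅ ker(∂_k) / im(∂_{k+1}) we obtain:

  H_0: rank C_0 − rank ∂_1 = 9 − 8 = 1, and the invariant factors of ∂_1 are all 1, so H_0 ≅ Z.
  H_1: rank ker ∂_1 − rank ∂_2 = (27 − 8) − 18 = 1, and ∂_2 has invariant factor 2 > 1, so H_1 ≅ Z ⊕ Z_2.
  H_2: rank ker ∂_2 − rank ∂_3 = (18 − 18) − 0 = 0, and there is no ∂_3, so H_2 ≅ 0.

(K is a triangulation of the Klein bottle.)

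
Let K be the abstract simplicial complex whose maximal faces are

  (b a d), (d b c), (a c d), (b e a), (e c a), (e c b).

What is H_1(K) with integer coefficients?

H_1 ≅ 0.

Order the vertices as a < b < c < d < e. Listing each simplex with vertices in this order, K has dimension 2 with simplices:

  0-simplices (5): a, b, c, d, e
  1-simplices (9): ab, ac, ad, ae, bc, bd, be, cd, ce
  2-simplices (6): abd, abe, acd, ace, bcd, bce

giving chain groups C_0 ≅ Z^5, C_1 ≅ Z^9, C_2 ≅ Z^6.

∂_1: C_1 → C_0 maps an edge to its endpoints' difference, ∂[p,q] = q − p.
The 5×9 boundary matrix has rank 4 and Smith normal form diag(1,1,1,1).

∂_2: C_2 → C_1 maps a triangle to the signed sum of its edges. For instance
  ∂ace = ce − ae + ac,
  ∂abe = be − ae + ab.
As a 9×6 matrix over Z this has rank 5, with invariant factors (1,1,1,1,1).

From H_k ≅ ker(∂_k) / im(∂_{k+1}) we obtain:

  H_1: rank ker ∂_1 − rank ∂_2 = (9 − 4) − 5 = 0, and the invariant factors of ∂_2 are all 1, so H_1 ≅ 0.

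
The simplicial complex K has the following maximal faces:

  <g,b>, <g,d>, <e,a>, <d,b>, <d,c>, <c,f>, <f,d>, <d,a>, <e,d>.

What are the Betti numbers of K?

b_0 = 1, b_1 = 3.

Order the vertices as a < b < c < d < e < f < g. Listing each simplex with vertices in this order, K has dimension 1 with simplices:

  0-simplices (7): a, b, c, d, e, f, g
  1-simplices (9): ad, ae, bd, bg, cd, cf, de, df, dg

Hence C_0 ≅ Z^7, C_1 ≅ Z^9.

Boundary ∂_1: C_1 → C_0 maps an edge to its endpoints' difference, ∂[p,q] = q − p. For instance
  ∂ae = e − a.
The 7×9 boundary matrix has rank 6 and Smith normal form diag(1,1,1,1,1,1).

From H_k ≅ ker(∂_k) / im(∂_{k+1}) we obtain:

  H_0: rank C_0 − rank ∂_1 = 7 − 6 = 1, and the invariant factors of ∂_1 are all 1, so H_0 ≅ Z.
  H_1: rank ker ∂_1 − rank ∂_2 = (9 − 6) − 0 = 3, and there is no ∂_2, so H_1 ≅ Z^3.

Hence the Betti numbers are b_0 = 1, b_1 = 3.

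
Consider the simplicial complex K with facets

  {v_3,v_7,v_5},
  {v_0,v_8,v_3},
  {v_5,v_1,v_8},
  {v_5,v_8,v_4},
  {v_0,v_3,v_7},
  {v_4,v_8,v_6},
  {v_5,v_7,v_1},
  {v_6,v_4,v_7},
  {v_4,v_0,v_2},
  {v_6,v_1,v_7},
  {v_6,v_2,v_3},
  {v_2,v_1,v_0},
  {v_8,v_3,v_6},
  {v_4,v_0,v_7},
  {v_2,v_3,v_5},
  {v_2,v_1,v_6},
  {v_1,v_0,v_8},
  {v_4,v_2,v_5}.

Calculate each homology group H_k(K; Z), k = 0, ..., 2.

H_0 ≅ Z,  H_1 ≅ Z^2,  H_2 ≅ Z.

Order the vertices as v_0 < v_1 < v_2 < v_3 < v_4 < v_5 < v_6 < v_7 < v_8. Listing each simplex with vertices in this order, K has dimension 2 with simplices:

  0-simplices (9): [v_0], [v_1], [v_2], [v_3], [v_4], [v_5], [v_6], [v_7], [v_8]
  1-simplices (27): (27 of them)
  2-simplices (18): (18 of them)

Hence C_0 ≅ Z^9, C_1 ≅ Z^27, C_2 ≅ Z^18.

The boundary map ∂_1: C_1 → C_0 is given by ∂[p,q] = [q] − [p].
The 9×27 boundary matrix has rank 8 and Smith normal form diag(1,1,1,1,1,1,1,1).

The boundary map ∂_2: C_2 → C_1 maps a triangle to the signed sum of its edges. For instance
  ∂[v_0,v_3,v_8] = [v_3,v_8] − [v_0,v_8] + [v_0,v_3],
  ∂[v_3,v_5,v_7] = [v_5,v_7] − [v_3,v_7] + [v_3,v_5].
The resulting 27×18 matrix has rank 17, and its Smith normal form has invariant factors (1,1,1,1,1,1,1,1,1,1,1,1,1,1,1,1,1).

Reading off H_k = ker ∂_k / im ∂_{k+1}:

  H_0: rank C_0 − rank ∂_1 = 9 − 8 = 1, and the invariant factors of ∂_1 are all 1, so H_0 ≅ Z.
  H_1: rank ker ∂_1 − rank ∂_2 = (27 − 8) − 17 = 2, and the invariant factors of ∂_2 are all 1, so H_1 ≅ Z^2.
  H_2: rank ker ∂_2 − rank ∂_3 = (18 − 17) − 0 = 1, and there is no ∂_3, so H_2 ≅ Z.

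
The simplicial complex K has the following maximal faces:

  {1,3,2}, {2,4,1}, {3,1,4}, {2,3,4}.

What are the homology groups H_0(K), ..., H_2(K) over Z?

H_0 ≅ Z,  H_1 = 0,  H_2 ≅ Z.

Order the vertices as 1 < 2 < 3 < 4. Listing each simplex with vertices in this order, K has dimension 2 with simplices:

  0-simplices (4): [1], [2], [3], [4]
  1-simplices (6): [1,2], [1,3], [1,4], [2,3], [2,4], [3,4]
  2-simplices (4): [1,2,3], [1,2,4], [1,3,4], [2,3,4]

Hence C_0 ≅ Z^4, C_1 ≅ Z^6, C_2 ≅ Z^4.

Boundary ∂_1: C_1 → C_0 sends each edge [p,q] (with p < q) to q − p. For instance
  ∂[1,4] = [4] − [1].
As a 4×6 matrix over Z this has rank 3, with invariant factors (1,1,1).

∂_2: C_2 → C_1 acts by ∂[p,q,r] = [q,r] − [p,r] + [p,q]. For instance
  ∂[2,3,4] = [3,4] − [2,4] + [2,3],
  ∂[1,3,4] = [3,4] − [1,4] + [1,3].
This gives a 6×4 integer matrix of rank 3; reducing to Smith normal form yields diagonal entries (1,1,1).

Now H_k = ker ∂_k / im ∂_{k+1}, so:

  H_0: rank C_0 − rank ∂_1 = 4 − 3 = 1, and the invariant factors of ∂_1 are all 1, so H_0 ≅ Z.
  H_1: rank ker ∂_1 − rank ∂_2 = (6 − 3) − 3 = 0, and the invariant factors of ∂_2 are all 1, so H_1 ≅ 0.
  H_2: rank ker ∂_2 − rank ∂_3 = (4 − 3) − 0 = 1, and there is no ∂_3, so H_2 ≅ Z.

As a check, the Euler characteristic is 4 − 6 + 4 = 2, which agrees with 1 − 0 + 1 = 2.
(K is a triangulation of the 2-sphere S^2.)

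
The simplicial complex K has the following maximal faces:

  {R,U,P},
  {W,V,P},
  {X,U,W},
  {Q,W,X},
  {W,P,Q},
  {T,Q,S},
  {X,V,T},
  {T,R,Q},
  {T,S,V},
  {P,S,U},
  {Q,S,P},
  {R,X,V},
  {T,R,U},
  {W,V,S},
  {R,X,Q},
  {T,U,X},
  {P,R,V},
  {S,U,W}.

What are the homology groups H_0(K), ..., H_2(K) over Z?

H_0 = Z,  H_1 = Z ⊕ Z_2,  H_2 = 0.

Fix the vertex order P < Q < R < S < T < U < V < W < X and write every simplex with vertices in increasing order. Then dim K = 2 and the simplices of K are:

  0-simplices (9): P, Q, R, S, T, U, V, W, X
  1-simplices (27): PQ, PR, PS, PU, PV, PW, QR, QS, QT, QW, QX, RT, RU, RV, RX, ST, SU, SV, SW, TU, TV, TX, UW, UX, VW, VX, WX
  2-simplices (18): PQS, PQW, PRU, PRV, PSU, PVW, QRT, QRX, QST, QWX, RTU, RVX, STV, SUW, SVW, TUX, TVX, UWX

so the chain groups are C_0 ≅ Z^9, C_1 ≅ Z^27, C_2 ≅ Z^18.

Boundary ∂_1: C_1 → C_0 is given by ∂[p,q] = [q] − [p]. For instance
  ∂RT = T − R.
The resulting 9×27 matrix has rank 8, and its Smith normal form has invariant factors (1,1,1,1,1,1,1,1).

∂_2: C_2 → C_1 acts by ∂[p,q,r] = [q,r] − [p,r] + [p,q]. For instance
  ∂PVW = VW − PW + PV,
  ∂PSU = SU − PU + PS.
This gives a 27×18 integer matrix of rank 18; reducing to Smith normal form yields diagonal entries (1,1,1,1,1,1,1,1,1,1,1,1,1,1,1,1,1,2).

Now H_k = ker ∂_k / im ∂_{k+1}, so:

  H_0: rank C_0 − rank ∂_1 = 9 − 8 = 1, and the invariant factors of ∂_1 are all 1, so H_0 = Z.
  H_1: rank ker ∂_1 − rank ∂_2 = (27 − 8) − 18 = 1, and ∂_2 has invariant factor 2 > 1, so H_1 = Z ⊕ Z_2.
  H_2: rank ker ∂_2 − rank ∂_3 = (18 − 18) − 0 = 0, and there is no ∂_3, so H_2 = 0.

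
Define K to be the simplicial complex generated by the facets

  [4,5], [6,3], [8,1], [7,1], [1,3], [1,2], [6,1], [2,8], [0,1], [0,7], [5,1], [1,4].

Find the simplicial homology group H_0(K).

H_0 ≅ Z.

Take the total order 0 < 1 < 2 < 3 < 4 < 5 < 6 < 7 < 8 on the vertex set. Then K (dimension 1) consists of the simplices:

  0-simplices (9): [0], [1], [2], [3], [4], [5], [6], [7], [8]
  1-simplices (12): [0,1], [0,7], [1,2], [1,3], [1,4], [1,5], [1,6], [1,7], [1,8], [2,8], [3,6], [4,5]

so the chain groups are C_0 ≅ Z^9, C_1 ≅ Z^12.

Boundary ∂_1: C_1 → C_0 maps an edge to its endpoints' difference, ∂[p,q] = q − p.
As a 9×12 matrix over Z this has rank 8, with invariant factors (1,1,1,1,1,1,1,1).

From H_k ≅ ker(∂_k) / im(∂_{k+1}) we obtain:

  H_0: rank C_0 − rank ∂_1 = 9 − 8 = 1, and the invariant factors of ∂_1 are all 1, so H_0 = Z.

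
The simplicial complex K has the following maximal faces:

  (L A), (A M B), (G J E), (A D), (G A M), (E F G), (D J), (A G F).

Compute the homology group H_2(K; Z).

Take the total order A < B < D < E < F < G < J < L < M on the vertex set. Then K (dimension 2) consists of the simplices:

  0-simplices (9): A, B, D, E, F, G, J, L, M
  1-simplices (14): AB, AD, AF, AG, AL, AM, BM, DJ, EF, EG, EJ, FG, GJ, GM
  2-simplices (5): ABM, AFG, AGM, EFG, EGJ

giving chain groups C_0 ≅ Z^9, C_1 ≅ Z^14, C_2 ≅ Z^5.

The boundary map ∂_1: C_1 → C_0 sends each edge [p,q] (with p < q) to q − p.
The resulting 9×14 matrix has rank 8, and its Smith normal form has invariant factors (1,1,1,1,1,1,1,1).

∂_2: C_2 → C_1 sends each 2-simplex [p,q,r] to [q,r] − [p,r] + [p,q]. For instance
  ∂AFG = FG − AG + AF,
  ∂EFG = FG − EG + EF.
As a 14×5 matrix over Z this has rank 5, with invariant factors (1,1,1,1,1).

Now H_k = ker ∂_k / im ∂_{k+1}, so:

  H_2: rank ker ∂_2 − rank ∂_3 = (5 − 5) − 0 = 0, and there is no ∂_3, so H_2 ≅ 0.

H_2 ≅ 0.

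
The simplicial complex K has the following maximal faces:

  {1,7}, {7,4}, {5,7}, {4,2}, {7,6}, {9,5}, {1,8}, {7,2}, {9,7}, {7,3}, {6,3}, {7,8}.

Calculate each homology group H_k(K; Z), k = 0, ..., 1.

H_0 ≅ Z,  H_1 ≅ Z^4.

K has 9 vertices, 12 edges.
rank ∂_0 = 0, rank ∂_1 = 8 ⇒ b_0 = 9 − 0 − 8 = 1; all invariant factors of ∂_1 are 1 so no torsion. So H_0 = Z.
rank ∂_1 = 8, rank ∂_2 = 0 ⇒ b_1 = 12 − 8 − 0 = 4. So H_1 = Z^4.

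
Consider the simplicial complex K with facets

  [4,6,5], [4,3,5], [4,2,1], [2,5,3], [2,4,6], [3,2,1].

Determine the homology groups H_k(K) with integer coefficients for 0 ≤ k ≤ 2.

K has 6 vertices, 12 edges, 6 triangles.
rank ∂_0 = 0, rank ∂_1 = 5 ⇒ b_0 = 6 − 0 − 5 = 1; all invariant factors of ∂_1 are 1 so no torsion. So H_0 ≅ Z.
rank ∂_1 = 5, rank ∂_2 = 6 ⇒ b_1 = 12 − 5 − 6 = 1; all invariant factors of ∂_2 are 1 so no torsion. So H_1 ≅ Z.
rank ∂_2 = 6, rank ∂_3 = 0 ⇒ b_2 = 6 − 6 − 0 = 0. So H_2 ≅ 0.

H_0 = Z,  H_1 = Z,  H_2 = 0.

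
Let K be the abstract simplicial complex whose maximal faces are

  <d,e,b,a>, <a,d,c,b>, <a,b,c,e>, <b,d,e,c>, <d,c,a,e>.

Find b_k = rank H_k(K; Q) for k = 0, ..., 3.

We work with the vertex ordering a < b < c < d < e. The simplices of K, each written with vertices in increasing order, are:

  0-simplices (5): a, b, c, d, e
  1-simplices (10): ab, ac, ad, ae, bc, bd, be, cd, ce, de
  2-simplices (10): abc, abd, abe, acd, ace, ade, bcd, bce, bde, cde
  3-simplices (5): abcd, abce, abde, acde, bcde

so the chain groups are C_0 ≅ Z^5, C_1 ≅ Z^10, C_2 ≅ Z^10, C_3 ≅ Z^5.

The boundary map ∂_1: C_1 → C_0 maps an edge to its endpoints' difference, ∂[p,q] = q − p.
The resulting 5×10 matrix has rank 4, and its Smith normal form has invariant factors (1,1,1,1).

Boundary ∂_2: C_2 → C_1 sends each 2-simplex [p,q,r] to [q,r] − [p,r] + [p,q]. For instance
  ∂cde = de − ce + cd,
  ∂acd = cd − ad + ac.
The resulting 10×10 matrix has rank 6, and its Smith normal form has invariant factors (1,1,1,1,1,1).

The boundary map ∂_3: C_3 → C_2 sends each 3-simplex σ to the alternating sum Σ_i (−1)^i (σ with its i-th vertex removed). For instance
  ∂abcd = bcd − acd + abd − abc,
  ∂bcde = cde − bde + bce − bcd.
As a 10×5 matrix over Z this has rank 4, with invariant factors (1,1,1,1).

Computing H_k = (kernel of ∂_k) / (image of ∂_{k+1}):

  H_0: rank C_0 − rank ∂_1 = 5 − 4 = 1, and the invariant factors of ∂_1 are all 1, so H_0 = Z.
  H_1: rank ker ∂_1 − rank ∂_2 = (10 − 4) − 6 = 0, and the invariant factors of ∂_2 are all 1, so H_1 = 0.
  H_2: rank ker ∂_2 − rank ∂_3 = (10 − 6) − 4 = 0, and the invariant factors of ∂_3 are all 1, so H_2 = 0.
  H_3: rank ker ∂_3 − rank ∂_4 = (5 − 4) − 0 = 1, and there is no ∂_4, so H_3 = Z.

As a check, the Euler characteristic is 5 − 10 + 10 − 5 = 0, which agrees with 1 − 0 + 0 − 1 = 0.

Hence the Betti numbers are b_0 = 1, b_1 = 0, b_2 = 0, b_3 = 1.

b_0 = 1, b_1 = 0, b_2 = 0, b_3 = 1.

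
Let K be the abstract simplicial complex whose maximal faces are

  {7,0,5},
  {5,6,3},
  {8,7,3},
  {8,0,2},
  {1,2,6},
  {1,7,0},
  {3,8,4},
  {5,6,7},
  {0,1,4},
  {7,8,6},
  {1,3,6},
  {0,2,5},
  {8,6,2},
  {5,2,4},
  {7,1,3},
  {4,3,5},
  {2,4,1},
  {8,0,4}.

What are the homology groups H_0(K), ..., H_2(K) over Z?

K has 9 vertices, 27 edges, 18 triangles.
rank ∂_0 = 0, rank ∂_1 = 8 ⇒ b_0 = 9 − 0 − 8 = 1; all invariant factors of ∂_1 are 1 so no torsion. So H_0 ≅ Z.
rank ∂_1 = 8, rank ∂_2 = 18 ⇒ b_1 = 27 − 8 − 18 = 1; ∂_2 has invariant factor(s) [2] giving torsion. So H_1 ≅ Z ⊕ Z/2Z.
rank ∂_2 = 18, rank ∂_3 = 0 ⇒ b_2 = 18 − 18 − 0 = 0. So H_2 ≅ 0.

H_0 ≅ Z,  H_1 ≅ Z ⊕ Z/2Z,  H_2 = 0.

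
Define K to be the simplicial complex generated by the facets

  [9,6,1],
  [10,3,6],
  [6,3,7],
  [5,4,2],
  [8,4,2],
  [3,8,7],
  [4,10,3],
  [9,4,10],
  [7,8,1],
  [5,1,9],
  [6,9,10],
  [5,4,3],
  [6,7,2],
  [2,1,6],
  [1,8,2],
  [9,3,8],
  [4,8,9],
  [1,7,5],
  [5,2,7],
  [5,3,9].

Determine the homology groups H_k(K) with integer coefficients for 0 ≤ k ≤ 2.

H_0 = Z,  H_1 = Z ⊕ Z/2,  H_2 = 0.

K has 10 vertices, 30 edges, 20 triangles.
rank ∂_0 = 0, rank ∂_1 = 9 ⇒ b_0 = 10 − 0 − 9 = 1; all invariant factors of ∂_1 are 1 so no torsion. So H_0 ≅ Z.
rank ∂_1 = 9, rank ∂_2 = 20 ⇒ b_1 = 30 − 9 − 20 = 1; ∂_2 has invariant factor(s) [2] giving torsion. So H_1 ≅ Z ⊕ Z/2.
rank ∂_2 = 20, rank ∂_3 = 0 ⇒ b_2 = 20 − 20 − 0 = 0. So H_2 ≅ 0.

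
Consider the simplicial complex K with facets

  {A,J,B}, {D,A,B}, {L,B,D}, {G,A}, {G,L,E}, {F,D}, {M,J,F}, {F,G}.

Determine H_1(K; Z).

Take the total order A < B < D < E < F < G < J < L < M on the vertex set. Then K (dimension 2) consists of the simplices:

  0-simplices (9): A, B, D, E, F, G, J, L, M
  1-simplices (16): AB, AD, AG, AJ, BD, BJ, BL, DF, DL, EG, EL, FG, FJ, FM, GL, JM
  2-simplices (5): ABD, ABJ, BDL, EGL, FJM

so the chain groups are C_0 ≅ Z^9, C_1 ≅ Z^16, C_2 ≅ Z^5.

∂_1: C_1 → C_0 maps an edge to its endpoints' difference, ∂[p,q] = q − p.
The 9×16 boundary matrix has rank 8 and Smith normal form diag(1,1,1,1,1,1,1,1).

∂_2: C_2 → C_1 sends each 2-simplex [p,q,r] to [q,r] − [p,r] + [p,q]. For instance
  ∂ABJ = BJ − AJ + AB,
  ∂BDL = DL − BL + BD.
This gives a 16×5 integer matrix of rank 5; reducing to Smith normal form yields diagonal entries (1,1,1,1,1).

From H_k ≅ ker(∂_k) / im(∂_{k+1}) we obtain:

  H_1: rank ker ∂_1 − rank ∂_2 = (16 − 8) − 5 = 3, and the invariant factors of ∂_2 are all 1, so H_1 = Z^3.

H_1 ≅ Z^3.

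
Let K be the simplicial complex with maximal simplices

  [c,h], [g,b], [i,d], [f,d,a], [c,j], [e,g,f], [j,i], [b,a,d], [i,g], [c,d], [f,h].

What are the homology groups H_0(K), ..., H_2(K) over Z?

Take the total order a < b < c < d < e < f < g < h < i < j on the vertex set. Then K (dimension 2) consists of the simplices:

  0-simplices (10): a, b, c, d, e, f, g, h, i, j
  1-simplices (16): ab, ad, af, bd, bg, cd, ch, cj, df, di, ef, eg, fg, fh, gi, ij
  2-simplices (3): abd, adf, efg

Hence C_0 ≅ Z^10, C_1 ≅ Z^16, C_2 ≅ Z^3.

Boundary ∂_1: C_1 → C_0 is given by ∂[p,q] = [q] − [p]. For instance
  ∂ch = h − c.
The 10×16 boundary matrix has rank 9 and Smith normal form diag(1,1,1,1,1,1,1,1,1).

Boundary ∂_2: C_2 → C_1 sends each 2-simplex [p,q,r] to [q,r] − [p,r] + [p,q]. For instance
  ∂abd = bd − ad + ab,
  ∂efg = fg − eg + ef.
The resulting 16×3 matrix has rank 3, and its Smith normal form has invariant factors (1,1,1).

Reading off H_k = ker ∂_k / im ∂_{k+1}:

  H_0: rank C_0 − rank ∂_1 = 10 − 9 = 1, and the invariant factors of ∂_1 are all 1, so H_0 = Z.
  H_1: rank ker ∂_1 − rank ∂_2 = (16 − 9) − 3 = 4, and the invariant factors of ∂_2 are all 1, so H_1 = Z^4.
  H_2: rank ker ∂_2 − rank ∂_3 = (3 − 3) − 0 = 0, and there is no ∂_3, so H_2 = 0.

As a check, the Euler characteristic is 10 − 16 + 3 = -3, which agrees with 1 − 4 + 0 = -3.

H_0 = Z,  H_1 = Z^4,  H_2 = 0.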